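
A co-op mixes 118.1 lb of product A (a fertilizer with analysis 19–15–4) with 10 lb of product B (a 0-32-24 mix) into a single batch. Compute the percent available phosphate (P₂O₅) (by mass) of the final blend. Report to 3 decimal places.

16.327% P₂O₅

Total mass = 118.1 + 10 = 128.1 lb.
P₂O₅ mass = 15%×118.1 + 32%×10 = 20.915 lb.
% P₂O₅ = 20.915 / 128.1 = 16.3271%.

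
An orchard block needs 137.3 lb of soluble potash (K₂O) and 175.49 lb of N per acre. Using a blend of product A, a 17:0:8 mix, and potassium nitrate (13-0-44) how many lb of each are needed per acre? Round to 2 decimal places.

Let a = lb of product A, b = lb of potassium nitrate (per acre).
K₂O: 0.08·a + 0.44·b = 137.3
N: 0.17·a + 0.13·b = 175.49
Solving simultaneously: a = 921.842, b = 144.438.

921.84 lb product A, 144.44 lb potassium nitrate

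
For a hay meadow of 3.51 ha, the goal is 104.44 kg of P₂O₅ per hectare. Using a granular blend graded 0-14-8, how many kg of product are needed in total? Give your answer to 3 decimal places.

2618.460 kg

Product per hectare = 104.44 / 14% = 746 kg.
Total product = 746 × 3.51 = 2618.46 kg.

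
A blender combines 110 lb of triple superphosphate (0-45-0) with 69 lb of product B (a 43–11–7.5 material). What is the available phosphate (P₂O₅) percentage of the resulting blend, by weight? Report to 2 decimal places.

31.89% P₂O₅

Total mass = 110 + 69 = 179 lb.
P₂O₅ mass = 45%×110 + 11%×69 = 57.09 lb.
% P₂O₅ = 57.09 / 179 = 31.8939%.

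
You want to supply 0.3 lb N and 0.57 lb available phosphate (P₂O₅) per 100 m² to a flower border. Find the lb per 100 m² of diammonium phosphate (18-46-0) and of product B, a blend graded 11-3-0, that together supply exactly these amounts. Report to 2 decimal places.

1.19 lb diammonium phosphate, 0.78 lb product B

Let a = lb of diammonium phosphate, b = lb of product B (per 100 m²).
N: 0.18·a + 0.11·b = 0.3
P₂O₅: 0.46·a + 0.03·b = 0.57
From row1: a = (0.3 − 0.11·b) / 0.18.
Into row2: 0.46·(0.3 − 0.11·b)/0.18 + 0.03·b = 0.57 → b = 0.783186, a = 1.18805.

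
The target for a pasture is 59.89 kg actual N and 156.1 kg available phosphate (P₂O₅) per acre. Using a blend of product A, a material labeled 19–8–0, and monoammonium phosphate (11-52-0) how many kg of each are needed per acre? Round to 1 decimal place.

Per-acre balance (a = product A, b = monoammonium phosphate):
N: 0.19·a + 0.11·b = 59.89
P₂O₅: 0.08·a + 0.52·b = 156.1
Eliminate a: (row1) − 0.19/0.08·(row2) → -1.125·b = -310.848, so b = 276.309.
Back-substitute: a = (59.89 − 0.11·276.309) / 0.19 = 155.242.

155.2 kg product A, 276.3 kg monoammonium phosphate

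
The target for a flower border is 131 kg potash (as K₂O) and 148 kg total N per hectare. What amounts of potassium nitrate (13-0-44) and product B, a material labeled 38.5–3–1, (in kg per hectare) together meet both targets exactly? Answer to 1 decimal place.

291.2 kg potassium nitrate, 286.1 kg product B

Let a = kg of potassium nitrate, b = kg of product B (per hectare).
K₂O: 0.44·a + 0.01·b = 131
N: 0.13·a + 0.385·b = 148
Eliminate b: (row1) − 0.01/0.385·(row2) → 0.436623·a = 127.156, so a = 291.225.
Then b = (148 − 0.13·291.225) / 0.385 = 286.08.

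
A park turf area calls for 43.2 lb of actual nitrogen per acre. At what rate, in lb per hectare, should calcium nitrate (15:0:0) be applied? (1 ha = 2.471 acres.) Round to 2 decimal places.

711.65 lb of product per hectare

Product per acre = 43.2 / 15% = 288 lb.
Convert to per hectare: 288 × 2.471 = 711.648 lb.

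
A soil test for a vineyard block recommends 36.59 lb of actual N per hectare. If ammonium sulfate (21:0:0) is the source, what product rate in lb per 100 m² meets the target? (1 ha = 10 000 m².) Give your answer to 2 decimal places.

1.74 lb of product per hundred sq m

Product per hectare = 36.59 / 21% = 174.238 lb.
Convert to per 100 m²: 174.238 × 0.01 = 1.74238 lb.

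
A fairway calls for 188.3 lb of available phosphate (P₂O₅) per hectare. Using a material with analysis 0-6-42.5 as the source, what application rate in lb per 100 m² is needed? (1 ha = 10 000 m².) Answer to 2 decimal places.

31.38 lb of product per hundred sq m

Product per hectare = 188.3 / 6% = 3138.33 lb.
Convert to per 100 m²: 3138.33 × 0.01 = 31.3833 lb.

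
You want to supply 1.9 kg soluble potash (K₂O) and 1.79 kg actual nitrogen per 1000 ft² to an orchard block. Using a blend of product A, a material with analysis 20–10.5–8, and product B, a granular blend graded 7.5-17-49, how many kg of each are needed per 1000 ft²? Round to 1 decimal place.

8.0 kg product A, 2.6 kg product B

Let a = kg of product A, b = kg of product B (per 1000 ft²).
K₂O: 0.08·a + 0.49·b = 1.9
N: 0.2·a + 0.075·b = 1.79
Eliminate b: (row1) − 0.49/0.075·(row2) → -1.22667·a = -9.79467, so a = 7.98478.
Then b = (1.79 − 0.2·7.98478) / 0.075 = 2.57391.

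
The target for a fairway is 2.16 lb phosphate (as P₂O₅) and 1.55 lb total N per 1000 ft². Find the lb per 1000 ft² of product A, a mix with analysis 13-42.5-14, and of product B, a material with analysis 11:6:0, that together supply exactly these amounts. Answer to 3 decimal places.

With a, b = lb per 1000 ft² of product A and product B:
P₂O₅: 0.425·a + 0.06·b = 2.16
N: 0.13·a + 0.11·b = 1.55
Solving simultaneously: a = 3.71245, b = 9.70347.

3.712 lb product A, 9.703 lb product B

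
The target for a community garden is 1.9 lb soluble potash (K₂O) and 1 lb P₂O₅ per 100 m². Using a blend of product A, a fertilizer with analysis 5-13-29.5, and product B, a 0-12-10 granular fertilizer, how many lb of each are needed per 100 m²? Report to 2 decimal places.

5.71 lb product A, 2.14 lb product B

Let a = lb of product A, b = lb of product B (per 100 m²).
K₂O: 0.295·a + 0.1·b = 1.9
P₂O₅: 0.13·a + 0.12·b = 1
From row1: a = (1.9 − 0.1·b) / 0.295.
Into row2: 0.13·(1.9 − 0.1·b)/0.295 + 0.12·b = 1 → b = 2.14286, a = 5.71429.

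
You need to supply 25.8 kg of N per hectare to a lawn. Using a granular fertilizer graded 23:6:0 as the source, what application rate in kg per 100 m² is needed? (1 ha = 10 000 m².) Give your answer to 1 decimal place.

Product per hectare = 25.8 / 23% = 112.174 kg.
Convert to per 100 m²: 112.174 × 0.01 = 1.12174 kg.

1.1 kg of product per hundred sq m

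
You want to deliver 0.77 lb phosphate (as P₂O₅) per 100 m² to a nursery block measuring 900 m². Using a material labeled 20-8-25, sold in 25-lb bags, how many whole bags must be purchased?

4 bags

Product per 100 m² = 0.77 / 8% = 9.625 lb.
Total product = 9.625 × 900 / 100 = 86.625 lb.
Bags = ⌈86.625 / 25⌉ = 4.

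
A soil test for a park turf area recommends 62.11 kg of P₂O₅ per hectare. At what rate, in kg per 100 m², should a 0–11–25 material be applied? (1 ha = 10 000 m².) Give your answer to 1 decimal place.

5.6 kg of product per hundred sq m

Product per hectare = 62.11 / 11% = 564.636 kg.
Convert to per 100 m²: 564.636 × 0.01 = 5.64636 kg.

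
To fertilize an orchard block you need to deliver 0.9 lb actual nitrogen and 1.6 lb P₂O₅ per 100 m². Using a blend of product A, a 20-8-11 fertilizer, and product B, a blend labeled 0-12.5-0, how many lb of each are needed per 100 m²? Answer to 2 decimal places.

4.50 lb product A, 9.92 lb product B

Per-100 m² balance (a = product A, b = product B):
N: 0.2·a + 0·b = 0.9
P₂O₅: 0.08·a + 0.125·b = 1.6
Eliminate b: (row1) − 0/0.125·(row2) → 0.2·a = 0.9, so a = 4.5.
Then b = (1.6 − 0.08·4.5) / 0.125 = 9.92.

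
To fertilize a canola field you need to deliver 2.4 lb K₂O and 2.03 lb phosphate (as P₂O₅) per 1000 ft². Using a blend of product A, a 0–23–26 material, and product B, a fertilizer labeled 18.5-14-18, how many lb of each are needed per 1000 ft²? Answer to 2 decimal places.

Let a = lb of product A, b = lb of product B (per 1000 ft²).
K₂O: 0.26·a + 0.18·b = 2.4
P₂O₅: 0.23·a + 0.14·b = 2.03
Eliminate a: (row1) − 0.26/0.23·(row2) → 0.0217391·b = 0.105217, so b = 4.84.
Back-substitute: a = (2.4 − 0.18·4.84) / 0.26 = 5.88.

5.88 lb product A, 4.84 lb product B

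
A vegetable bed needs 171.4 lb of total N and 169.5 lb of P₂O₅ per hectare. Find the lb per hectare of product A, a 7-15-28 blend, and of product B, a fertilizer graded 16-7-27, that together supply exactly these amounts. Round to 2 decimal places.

791.73 lb product A, 724.87 lb product B

Per-hectare balance (a = product A, b = product B):
N: 0.07·a + 0.16·b = 171.4
P₂O₅: 0.15·a + 0.07·b = 169.5
From row1: a = (171.4 − 0.16·b) / 0.07.
Into row2: 0.15·(171.4 − 0.16·b)/0.07 + 0.07·b = 169.5 → b = 724.869, a = 791.728.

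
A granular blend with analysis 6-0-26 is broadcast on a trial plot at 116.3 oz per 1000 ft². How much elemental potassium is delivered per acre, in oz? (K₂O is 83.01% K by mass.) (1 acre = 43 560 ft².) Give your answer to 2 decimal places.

1093.38 oz K per acre

K₂O per 1000 ft² = 116.3 × 26% = 30.238 oz.
Elemental K = 30.238 × 0.8301 = 25.1006 oz per 1000 ft².
Convert to per acre: 25.1006 × 43.56 = 1093.381 oz.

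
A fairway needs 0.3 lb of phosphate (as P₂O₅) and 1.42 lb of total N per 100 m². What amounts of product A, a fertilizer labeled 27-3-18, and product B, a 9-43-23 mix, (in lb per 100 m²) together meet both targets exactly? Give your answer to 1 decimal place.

Let a = lb of product A, b = lb of product B (per 100 m²).
P₂O₅: 0.03·a + 0.43·b = 0.3
N: 0.27·a + 0.09·b = 1.42
Eliminate a: (row1) − 0.03/0.27·(row2) → 0.42·b = 0.142222, so b = 0.338624.
Back-substitute: a = (0.3 − 0.43·0.338624) / 0.03 = 5.14638.

5.1 lb product A, 0.3 lb product B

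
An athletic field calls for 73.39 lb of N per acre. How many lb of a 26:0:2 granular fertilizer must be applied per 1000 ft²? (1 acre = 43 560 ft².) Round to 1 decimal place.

Product per acre = 73.39 / 26% = 282.269 lb.
Convert to per 1000 ft²: 282.269 × 0.0229568 = 6.48001 lb.

6.5 lb of product per thousand sq ft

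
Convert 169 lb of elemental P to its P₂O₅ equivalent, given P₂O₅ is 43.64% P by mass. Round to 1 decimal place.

P₂O₅ = 169 / 0.4364 = 387.259 lb.

387.3 lb P₂O₅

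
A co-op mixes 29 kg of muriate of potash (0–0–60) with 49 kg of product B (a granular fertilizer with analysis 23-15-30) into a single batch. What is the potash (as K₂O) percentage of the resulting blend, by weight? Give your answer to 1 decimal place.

41.2% K₂O

Total mass = 29 + 49 = 78 kg.
K₂O mass = 60%×29 + 30%×49 = 32.1 kg.
% K₂O = 32.1 / 78 = 41.1538%.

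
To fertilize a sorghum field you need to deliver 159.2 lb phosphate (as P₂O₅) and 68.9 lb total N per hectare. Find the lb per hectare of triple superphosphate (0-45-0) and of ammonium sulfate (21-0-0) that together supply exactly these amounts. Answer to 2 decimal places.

353.78 lb triple superphosphate, 328.10 lb ammonium sulfate

With a, b = lb per hectare of triple superphosphate and ammonium sulfate:
P₂O₅: 0.45·a + 0·b = 159.2
N: 0·a + 0.21·b = 68.9
Solving simultaneously: a = 353.778, b = 328.095.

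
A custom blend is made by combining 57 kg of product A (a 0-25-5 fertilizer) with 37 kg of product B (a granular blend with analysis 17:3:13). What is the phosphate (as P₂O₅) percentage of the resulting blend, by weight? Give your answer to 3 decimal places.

Total mass = 57 + 37 = 94 kg.
P₂O₅ mass = 25%×57 + 3%×37 = 15.36 kg.
% P₂O₅ = 15.36 / 94 = 16.3404%.

16.340% P₂O₅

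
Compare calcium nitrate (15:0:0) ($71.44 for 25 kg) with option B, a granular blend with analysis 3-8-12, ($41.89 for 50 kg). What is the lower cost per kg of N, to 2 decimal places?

calcium nitrate: N per bag = 25 × 15% = 3.75 kg; cost = 71.44 / 3.75 = $19.0507/kg N.
option B: N per bag = 50 × 3% = 1.5 kg; cost = 41.89 / 1.5 = $27.9267/kg N.
calcium nitrate is cheaper.

$19.05 per kg N (calcium nitrate)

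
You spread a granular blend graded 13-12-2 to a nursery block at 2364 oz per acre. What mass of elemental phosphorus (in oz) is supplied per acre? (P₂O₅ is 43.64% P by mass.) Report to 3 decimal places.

123.798 oz P per acre

P₂O₅ per acre = 2364 × 12% = 283.68 oz.
Elemental P = 283.68 × 0.4364 = 123.79795 oz per acre.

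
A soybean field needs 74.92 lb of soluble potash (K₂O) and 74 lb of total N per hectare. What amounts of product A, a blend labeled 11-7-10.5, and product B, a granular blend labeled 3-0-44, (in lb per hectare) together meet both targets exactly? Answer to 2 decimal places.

With a, b = lb per hectare of product A and product B:
K₂O: 0.105·a + 0.44·b = 74.92
N: 0.11·a + 0.03·b = 74
Eliminate a: (row1) − 0.105/0.11·(row2) → 0.411364·b = 4.28364, so b = 10.4133.
Back-substitute: a = (74.92 − 0.44·10.4133) / 0.105 = 669.887.

669.89 lb product A, 10.41 lb product B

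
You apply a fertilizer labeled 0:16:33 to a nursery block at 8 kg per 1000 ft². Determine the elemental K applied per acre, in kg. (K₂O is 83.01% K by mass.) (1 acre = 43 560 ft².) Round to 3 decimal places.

K₂O per 1000 ft² = 8 × 33% = 2.64 kg.
Elemental K = 2.64 × 0.8301 = 2.19146 kg per 1000 ft².
Convert to per acre: 2.19146 × 43.56 = 95.4602 kg.

95.460 kg K per acre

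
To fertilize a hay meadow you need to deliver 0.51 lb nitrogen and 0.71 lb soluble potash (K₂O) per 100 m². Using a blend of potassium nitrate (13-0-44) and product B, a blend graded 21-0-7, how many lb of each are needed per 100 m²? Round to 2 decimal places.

With a, b = lb per 100 m² of potassium nitrate and product B:
N: 0.13·a + 0.21·b = 0.51
K₂O: 0.44·a + 0.07·b = 0.71
Solving simultaneously: a = 1.36134, b = 1.58583.

1.36 lb potassium nitrate, 1.59 lb product B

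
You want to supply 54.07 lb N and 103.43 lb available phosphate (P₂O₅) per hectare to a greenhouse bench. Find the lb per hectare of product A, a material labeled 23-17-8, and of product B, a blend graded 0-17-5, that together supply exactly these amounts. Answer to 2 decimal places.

Per-hectare balance (a = product A, b = product B):
N: 0.23·a + 0·b = 54.07
P₂O₅: 0.17·a + 0.17·b = 103.43
Eliminate a: (row1) − 0.23/0.17·(row2) → -0.23·b = -85.8647, so b = 373.3248.
Back-substitute: a = (54.07 − 0·373.3248) / 0.23 = 235.087.

235.09 lb product A, 373.32 lb product B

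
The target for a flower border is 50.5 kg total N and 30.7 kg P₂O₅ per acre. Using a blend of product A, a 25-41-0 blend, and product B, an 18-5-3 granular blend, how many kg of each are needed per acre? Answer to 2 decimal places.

48.96 kg product A, 212.56 kg product B

With a, b = kg per acre of product A and product B:
N: 0.25·a + 0.18·b = 50.5
P₂O₅: 0.41·a + 0.05·b = 30.7
Eliminate a: (row1) − 0.25/0.41·(row2) → 0.149512·b = 31.7805, so b = 212.561.
Back-substitute: a = (50.5 − 0.18·212.561) / 0.25 = 48.956.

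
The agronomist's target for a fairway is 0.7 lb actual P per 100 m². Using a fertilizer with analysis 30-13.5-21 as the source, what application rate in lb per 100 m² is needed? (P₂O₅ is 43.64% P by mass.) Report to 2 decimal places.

11.88 lb of product per hundred sq m

As P₂O₅: 0.7 / 0.4364 = 1.60403 lb per 100 m².
Product per 100 m² = 1.60403 / 13.5% = 11.8817 lb.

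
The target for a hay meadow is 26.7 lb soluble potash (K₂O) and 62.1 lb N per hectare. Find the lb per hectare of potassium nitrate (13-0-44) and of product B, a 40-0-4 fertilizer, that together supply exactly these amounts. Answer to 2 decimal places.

Per-hectare balance (a = potassium nitrate, b = product B):
K₂O: 0.44·a + 0.04·b = 26.7
N: 0.13·a + 0.4·b = 62.1
Eliminate a: (row1) − 0.44/0.13·(row2) → -1.31385·b = -183.485, so b = 139.6546.
Back-substitute: a = (26.7 − 0.04·139.6546) / 0.44 = 47.9859.

47.99 lb potassium nitrate, 139.65 lb product B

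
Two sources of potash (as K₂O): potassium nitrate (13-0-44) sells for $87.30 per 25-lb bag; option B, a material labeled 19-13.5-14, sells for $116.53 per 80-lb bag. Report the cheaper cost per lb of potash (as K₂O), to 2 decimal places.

$7.94 per lb K₂O (potassium nitrate)

potassium nitrate: K₂O per bag = 25 × 44% = 11 lb; cost = 87.30 / 11 = $7.9364/lb K₂O.
option B: K₂O per bag = 80 × 14% = 11.2 lb; cost = 116.53 / 11.2 = $10.4045/lb K₂O.
potassium nitrate is cheaper.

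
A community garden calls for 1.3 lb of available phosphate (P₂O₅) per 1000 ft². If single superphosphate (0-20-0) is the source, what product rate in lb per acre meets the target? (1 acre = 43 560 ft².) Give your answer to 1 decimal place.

283.1 lb of product per acre

Product per 1000 ft² = 1.3 / 20% = 6.5 lb.
Convert to per acre: 6.5 × 43.56 = 283.14 lb.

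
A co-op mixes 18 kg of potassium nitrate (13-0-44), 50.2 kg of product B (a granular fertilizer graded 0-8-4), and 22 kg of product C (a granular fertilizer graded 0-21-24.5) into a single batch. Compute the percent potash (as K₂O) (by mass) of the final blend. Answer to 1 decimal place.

17.0% K₂O

Total mass = 18 + 50.2 + 22 = 90.2 kg.
K₂O mass = 44%×18 + 4%×50.2 + 24.5%×22 = 15.318 kg.
% K₂O = 15.318 / 90.2 = 16.9823%.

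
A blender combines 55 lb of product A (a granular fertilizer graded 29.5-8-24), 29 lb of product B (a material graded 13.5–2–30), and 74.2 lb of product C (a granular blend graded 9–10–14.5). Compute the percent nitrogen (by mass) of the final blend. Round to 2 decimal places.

16.95% N

Total mass = 55 + 29 + 74.2 = 158.2 lb.
N mass = 29.5%×55 + 13.5%×29 + 9%×74.2 = 26.818 lb.
% N = 26.818 / 158.2 = 16.952%.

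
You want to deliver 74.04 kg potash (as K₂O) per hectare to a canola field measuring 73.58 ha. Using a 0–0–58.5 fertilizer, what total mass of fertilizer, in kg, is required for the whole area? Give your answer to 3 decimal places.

9312.587 kg

Product per hectare = 74.04 / 58.5% = 126.564 kg.
Total product = 126.564 × 73.58 = 9312.5867 kg.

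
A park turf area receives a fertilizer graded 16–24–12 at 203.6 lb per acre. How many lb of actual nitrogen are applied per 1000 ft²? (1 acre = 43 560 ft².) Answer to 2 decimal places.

nitrogen per acre = 203.6 × 16% = 32.576 lb.
Convert to per 1000 ft²: 32.576 × 0.0229568 = 0.747842 lb.

0.75 lb N per thousand sq ft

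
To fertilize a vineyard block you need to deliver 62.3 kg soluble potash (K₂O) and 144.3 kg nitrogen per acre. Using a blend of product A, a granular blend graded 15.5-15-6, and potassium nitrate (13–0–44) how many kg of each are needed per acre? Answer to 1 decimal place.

With a, b = kg per acre of product A and potassium nitrate:
K₂O: 0.06·a + 0.44·b = 62.3
N: 0.155·a + 0.13·b = 144.3
Solving simultaneously: a = 917.103, b = 16.5315.

917.1 kg product A, 16.5 kg potassium nitrate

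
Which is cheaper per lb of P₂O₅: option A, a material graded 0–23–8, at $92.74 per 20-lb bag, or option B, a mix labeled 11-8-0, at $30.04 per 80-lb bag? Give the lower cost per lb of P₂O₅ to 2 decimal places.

option A: P₂O₅ per bag = 20 × 23% = 4.6 lb; cost = 92.74 / 4.6 = $20.1609/lb P₂O₅.
option B: P₂O₅ per bag = 80 × 8% = 6.4 lb; cost = 30.04 / 6.4 = $4.6937/lb P₂O₅.
option B is cheaper.

$4.69 per lb P₂O₅ (option B)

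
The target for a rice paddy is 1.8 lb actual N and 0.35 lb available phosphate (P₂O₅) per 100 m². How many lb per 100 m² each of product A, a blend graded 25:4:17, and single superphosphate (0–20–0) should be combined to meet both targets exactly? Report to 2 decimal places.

Let a = lb of product A, b = lb of single superphosphate (per 100 m²).
N: 0.25·a + 0·b = 1.8
P₂O₅: 0.04·a + 0.2·b = 0.35
Eliminate b: (row1) − 0/0.2·(row2) → 0.25·a = 1.8, so a = 7.2.
Then b = (0.35 − 0.04·7.2) / 0.2 = 0.31.

7.20 lb product A, 0.31 lb single superphosphate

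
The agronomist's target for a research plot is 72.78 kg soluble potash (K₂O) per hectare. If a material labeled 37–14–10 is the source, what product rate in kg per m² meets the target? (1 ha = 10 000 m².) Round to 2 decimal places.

Product per hectare = 72.78 / 10% = 727.8 kg.
Convert to per m²: 727.8 × 0.0001 = 0.07278 kg.

0.07 kg of product per sq m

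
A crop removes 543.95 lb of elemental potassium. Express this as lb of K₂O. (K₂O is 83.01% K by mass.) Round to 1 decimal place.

K₂O = 543.95 / 0.8301 = 655.282 lb.

655.3 lb K₂O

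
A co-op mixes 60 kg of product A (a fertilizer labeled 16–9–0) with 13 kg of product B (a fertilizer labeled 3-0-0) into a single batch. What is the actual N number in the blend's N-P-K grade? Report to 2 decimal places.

13.68% N

Total mass = 60 + 13 = 73 kg.
N mass = 16%×60 + 3%×13 = 9.99 kg.
% N = 9.99 / 73 = 13.6849%.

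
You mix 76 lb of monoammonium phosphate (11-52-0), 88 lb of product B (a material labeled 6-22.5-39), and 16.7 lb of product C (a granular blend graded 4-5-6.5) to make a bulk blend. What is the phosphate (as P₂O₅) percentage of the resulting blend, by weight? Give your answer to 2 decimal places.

33.29% P₂O₅

Total mass = 76 + 88 + 16.7 = 180.7 lb.
P₂O₅ mass = 52%×76 + 22.5%×88 + 5%×16.7 = 60.155 lb.
% P₂O₅ = 60.155 / 180.7 = 33.28998%.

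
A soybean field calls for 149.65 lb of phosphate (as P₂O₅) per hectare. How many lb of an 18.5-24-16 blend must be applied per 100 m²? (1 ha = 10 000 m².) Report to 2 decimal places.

Product per hectare = 149.65 / 24% = 623.542 lb.
Convert to per 100 m²: 623.542 × 0.01 = 6.23542 lb.

6.24 lb of product per hundred sq m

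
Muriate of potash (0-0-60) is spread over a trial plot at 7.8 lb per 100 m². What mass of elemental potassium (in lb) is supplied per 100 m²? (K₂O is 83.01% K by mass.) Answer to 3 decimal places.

3.885 lb K per hundred sq m

K₂O per 100 m² = 7.8 × 60% = 4.68 lb.
Elemental K = 4.68 × 0.8301 = 3.88487 lb per 100 m².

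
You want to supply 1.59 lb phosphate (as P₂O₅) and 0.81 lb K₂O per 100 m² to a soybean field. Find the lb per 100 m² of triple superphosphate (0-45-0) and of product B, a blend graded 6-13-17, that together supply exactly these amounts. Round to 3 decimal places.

2.157 lb triple superphosphate, 4.765 lb product B

Per-100 m² balance (a = triple superphosphate, b = product B):
P₂O₅: 0.45·a + 0.13·b = 1.59
K₂O: 0·a + 0.17·b = 0.81
Solving simultaneously: a = 2.15686, b = 4.76471.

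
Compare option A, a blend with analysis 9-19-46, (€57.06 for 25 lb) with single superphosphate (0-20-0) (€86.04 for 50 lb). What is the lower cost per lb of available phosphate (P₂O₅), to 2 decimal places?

option A: P₂O₅ per bag = 25 × 19% = 4.75 lb; cost = 57.06 / 4.75 = €12.0126/lb P₂O₅.
single superphosphate: P₂O₅ per bag = 50 × 20% = 10 lb; cost = 86.04 / 10 = €8.6040/lb P₂O₅.
single superphosphate is cheaper.

€8.60 per lb P₂O₅ (single superphosphate)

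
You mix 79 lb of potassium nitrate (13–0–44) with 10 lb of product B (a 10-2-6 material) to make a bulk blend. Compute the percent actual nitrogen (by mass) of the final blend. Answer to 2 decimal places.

Total mass = 79 + 10 = 89 lb.
N mass = 13%×79 + 10%×10 = 11.27 lb.
% N = 11.27 / 89 = 12.6629%.

12.66% N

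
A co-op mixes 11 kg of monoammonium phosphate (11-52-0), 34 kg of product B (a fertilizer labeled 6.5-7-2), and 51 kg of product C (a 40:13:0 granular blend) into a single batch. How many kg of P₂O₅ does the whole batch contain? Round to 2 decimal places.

P₂O₅ mass = 52%×11 + 7%×34 + 13%×51 = 14.73 kg.

14.73 kg P₂O₅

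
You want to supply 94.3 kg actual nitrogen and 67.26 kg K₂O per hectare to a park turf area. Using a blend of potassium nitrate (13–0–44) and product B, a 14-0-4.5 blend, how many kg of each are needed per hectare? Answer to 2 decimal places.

Let a = kg of potassium nitrate, b = kg of product B (per hectare).
N: 0.13·a + 0.14·b = 94.3
K₂O: 0.44·a + 0.045·b = 67.26
From row1: a = (94.3 − 0.14·b) / 0.13.
Into row2: 0.44·(94.3 − 0.14·b)/0.13 + 0.045·b = 67.26 → b = 587.412, a = 92.7874.

92.79 kg potassium nitrate, 587.41 kg product B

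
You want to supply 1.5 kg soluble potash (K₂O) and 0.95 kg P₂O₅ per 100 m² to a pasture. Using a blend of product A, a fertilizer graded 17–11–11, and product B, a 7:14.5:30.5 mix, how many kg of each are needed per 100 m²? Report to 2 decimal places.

Let a = kg of product A, b = kg of product B (per 100 m²).
K₂O: 0.11·a + 0.305·b = 1.5
P₂O₅: 0.11·a + 0.145·b = 0.95
From row1: a = (1.5 − 0.305·b) / 0.11.
Into row2: 0.11·(1.5 − 0.305·b)/0.11 + 0.145·b = 0.95 → b = 3.4375, a = 4.10511.

4.11 kg product A, 3.44 kg product B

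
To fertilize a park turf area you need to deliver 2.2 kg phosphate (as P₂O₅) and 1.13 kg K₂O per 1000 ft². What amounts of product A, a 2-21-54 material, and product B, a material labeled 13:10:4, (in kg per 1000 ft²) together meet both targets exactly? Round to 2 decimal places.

With a, b = kg per 1000 ft² of product A and product B:
P₂O₅: 0.21·a + 0.1·b = 2.2
K₂O: 0.54·a + 0.04·b = 1.13
Eliminate a: (row1) − 0.21/0.54·(row2) → 0.0844444·b = 1.76056, so b = 20.8487.
Back-substitute: a = (2.2 − 0.1·20.8487) / 0.21 = 0.548246.

0.55 kg product A, 20.85 kg product B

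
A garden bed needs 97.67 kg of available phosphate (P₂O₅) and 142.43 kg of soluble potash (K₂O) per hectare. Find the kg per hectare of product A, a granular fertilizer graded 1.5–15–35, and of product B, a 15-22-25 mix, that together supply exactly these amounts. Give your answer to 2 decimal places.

175.12 kg product A, 324.56 kg product B

With a, b = kg per hectare of product A and product B:
P₂O₅: 0.15·a + 0.22·b = 97.67
K₂O: 0.35·a + 0.25·b = 142.43
Eliminate b: (row1) − 0.22/0.25·(row2) → -0.158·a = -27.6684, so a = 175.116.
Then b = (142.43 − 0.35·175.116) / 0.25 = 324.557.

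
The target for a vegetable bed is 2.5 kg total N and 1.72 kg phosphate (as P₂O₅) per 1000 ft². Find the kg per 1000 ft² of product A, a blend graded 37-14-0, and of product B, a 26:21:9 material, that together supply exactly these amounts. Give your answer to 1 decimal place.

With a, b = kg per 1000 ft² of product A and product B:
N: 0.37·a + 0.26·b = 2.5
P₂O₅: 0.14·a + 0.21·b = 1.72
From row1: a = (2.5 − 0.26·b) / 0.37.
Into row2: 0.14·(2.5 − 0.26·b)/0.37 + 0.21·b = 1.72 → b = 6.93462, a = 1.88378.

1.9 kg product A, 6.9 kg product B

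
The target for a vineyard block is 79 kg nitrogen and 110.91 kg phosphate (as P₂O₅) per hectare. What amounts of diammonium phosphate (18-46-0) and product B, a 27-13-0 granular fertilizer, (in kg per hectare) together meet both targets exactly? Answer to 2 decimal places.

195.20 kg diammonium phosphate, 162.46 kg product B

Let a = kg of diammonium phosphate, b = kg of product B (per hectare).
N: 0.18·a + 0.27·b = 79
P₂O₅: 0.46·a + 0.13·b = 110.91
From row1: a = (79 − 0.27·b) / 0.18.
Into row2: 0.46·(79 − 0.27·b)/0.18 + 0.13·b = 110.91 → b = 162.462, a = 195.195.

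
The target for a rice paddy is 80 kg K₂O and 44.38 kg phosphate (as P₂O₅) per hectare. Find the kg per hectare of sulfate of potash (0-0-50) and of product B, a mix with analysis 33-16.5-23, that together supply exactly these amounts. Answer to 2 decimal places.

36.27 kg sulfate of potash, 268.97 kg product B

Per-hectare balance (a = sulfate of potash, b = product B):
K₂O: 0.5·a + 0.23·b = 80
P₂O₅: 0·a + 0.165·b = 44.38
Solving simultaneously: a = 36.2739, b = 268.9697.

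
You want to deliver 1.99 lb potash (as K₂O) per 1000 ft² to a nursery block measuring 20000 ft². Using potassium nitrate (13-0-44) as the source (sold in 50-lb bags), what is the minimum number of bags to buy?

Product per 1000 ft² = 1.99 / 44% = 4.52273 lb.
Total product = 4.52273 × 20000 / 1000 = 90.4545 lb.
Bags = ⌈90.4545 / 50⌉ = 2.

2 bags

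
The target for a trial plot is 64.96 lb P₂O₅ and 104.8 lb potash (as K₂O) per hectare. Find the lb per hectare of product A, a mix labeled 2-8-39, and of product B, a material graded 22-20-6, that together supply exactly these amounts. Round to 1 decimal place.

233.1 lb product A, 231.6 lb product B

With a, b = lb per hectare of product A and product B:
P₂O₅: 0.08·a + 0.2·b = 64.96
K₂O: 0.39·a + 0.06·b = 104.8
Eliminate a: (row1) − 0.08/0.39·(row2) → 0.187692·b = 43.4626, so b = 231.563.
Back-substitute: a = (64.96 − 0.2·231.563) / 0.08 = 233.093.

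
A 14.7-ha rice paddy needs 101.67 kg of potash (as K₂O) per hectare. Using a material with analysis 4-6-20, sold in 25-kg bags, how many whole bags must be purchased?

299 bags

Product per hectare = 101.67 / 20% = 508.35 kg.
Total product = 508.35 × 14.7 = 7472.74 kg.
Bags = ⌈7472.74 / 25⌉ = 299.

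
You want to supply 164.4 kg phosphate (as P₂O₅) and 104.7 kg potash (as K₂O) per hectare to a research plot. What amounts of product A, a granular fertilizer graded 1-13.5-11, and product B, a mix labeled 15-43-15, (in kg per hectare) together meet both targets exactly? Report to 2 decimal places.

With a, b = kg per hectare of product A and product B:
P₂O₅: 0.135·a + 0.43·b = 164.4
K₂O: 0.11·a + 0.15·b = 104.7
From row1: a = (164.4 − 0.43·b) / 0.135.
Into row2: 0.11·(164.4 − 0.43·b)/0.135 + 0.15·b = 104.7 → b = 146.007, a = 752.717.

752.72 kg product A, 146.01 kg product B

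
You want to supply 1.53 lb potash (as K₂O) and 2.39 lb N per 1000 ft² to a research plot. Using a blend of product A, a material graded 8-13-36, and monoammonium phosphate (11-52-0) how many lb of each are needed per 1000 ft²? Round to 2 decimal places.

4.25 lb product A, 18.64 lb monoammonium phosphate

Let a = lb of product A, b = lb of monoammonium phosphate (per 1000 ft²).
K₂O: 0.36·a + 0·b = 1.53
N: 0.08·a + 0.11·b = 2.39
Solving simultaneously: a = 4.25, b = 18.6364.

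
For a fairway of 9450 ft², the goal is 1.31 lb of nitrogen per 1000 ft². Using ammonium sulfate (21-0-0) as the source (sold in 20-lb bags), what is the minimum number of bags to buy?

3 bags

Product per 1000 ft² = 1.31 / 21% = 6.2381 lb.
Total product = 6.2381 × 9450 / 1000 = 58.95 lb.
Bags = ⌈58.95 / 20⌉ = 3.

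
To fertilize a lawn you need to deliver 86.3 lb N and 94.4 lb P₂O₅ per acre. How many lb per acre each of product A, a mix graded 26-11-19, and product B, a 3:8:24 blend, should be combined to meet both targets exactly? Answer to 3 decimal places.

With a, b = lb per acre of product A and product B:
N: 0.26·a + 0.03·b = 86.3
P₂O₅: 0.11·a + 0.08·b = 94.4
From row1: a = (86.3 − 0.03·b) / 0.26.
Into row2: 0.11·(86.3 − 0.03·b)/0.26 + 0.08·b = 94.4 → b = 860.0571, a = 232.6857.

232.686 lb product A, 860.057 lb product B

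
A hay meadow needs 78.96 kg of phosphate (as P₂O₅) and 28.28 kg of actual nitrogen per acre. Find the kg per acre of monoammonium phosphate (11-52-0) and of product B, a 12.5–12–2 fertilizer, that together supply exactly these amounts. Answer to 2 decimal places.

125.03 kg monoammonium phosphate, 116.22 kg product B

Let a = kg of monoammonium phosphate, b = kg of product B (per acre).
P₂O₅: 0.52·a + 0.12·b = 78.96
N: 0.11·a + 0.125·b = 28.28
Eliminate a: (row1) − 0.52/0.11·(row2) → -0.470909·b = -54.7273, so b = 116.216.
Back-substitute: a = (78.96 − 0.12·116.216) / 0.52 = 125.027.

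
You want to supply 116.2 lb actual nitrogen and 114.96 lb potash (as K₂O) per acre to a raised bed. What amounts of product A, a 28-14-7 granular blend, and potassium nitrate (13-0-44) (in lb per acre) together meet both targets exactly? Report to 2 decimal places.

With a, b = lb per acre of product A and potassium nitrate:
N: 0.28·a + 0.13·b = 116.2
K₂O: 0.07·a + 0.44·b = 114.96
Eliminate a: (row1) − 0.28/0.07·(row2) → -1.63·b = -343.64, so b = 210.822.
Back-substitute: a = (116.2 − 0.13·210.822) / 0.28 = 317.118.

317.12 lb product A, 210.82 lb potassium nitrate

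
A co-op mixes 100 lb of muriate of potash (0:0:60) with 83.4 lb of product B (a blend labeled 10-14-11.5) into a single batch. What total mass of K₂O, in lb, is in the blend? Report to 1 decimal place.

69.6 lb K₂O

K₂O mass = 60%×100 + 11.5%×83.4 = 69.591 lb.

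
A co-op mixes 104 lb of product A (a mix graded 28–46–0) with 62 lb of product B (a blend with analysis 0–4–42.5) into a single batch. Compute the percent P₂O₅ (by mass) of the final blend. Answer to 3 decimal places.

Total mass = 104 + 62 = 166 lb.
P₂O₅ mass = 46%×104 + 4%×62 = 50.32 lb.
% P₂O₅ = 50.32 / 166 = 30.3133%.

30.313% P₂O₅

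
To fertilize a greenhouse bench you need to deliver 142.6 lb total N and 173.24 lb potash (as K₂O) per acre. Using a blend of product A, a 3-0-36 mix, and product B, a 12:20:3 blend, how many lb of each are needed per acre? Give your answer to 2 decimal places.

With a, b = lb per acre of product A and product B:
N: 0.03·a + 0.12·b = 142.6
K₂O: 0.36·a + 0.03·b = 173.24
Eliminate b: (row1) − 0.12/0.03·(row2) → -1.41·a = -550.36, so a = 390.326.
Then b = (173.24 − 0.36·390.326) / 0.03 = 1090.752.

390.33 lb product A, 1090.75 lb product B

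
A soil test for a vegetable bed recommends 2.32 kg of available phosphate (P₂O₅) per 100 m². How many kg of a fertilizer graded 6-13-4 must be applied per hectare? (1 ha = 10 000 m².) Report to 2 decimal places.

1784.62 kg of product per hectare

Product per 100 m² = 2.32 / 13% = 17.8462 kg.
Convert to per hectare: 17.8462 × 100 = 1784.615 kg.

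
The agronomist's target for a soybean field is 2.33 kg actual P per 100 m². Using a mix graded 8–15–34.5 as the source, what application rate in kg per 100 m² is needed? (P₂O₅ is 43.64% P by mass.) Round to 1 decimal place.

35.6 kg of product per hundred sq m

As P₂O₅: 2.33 / 0.4364 = 5.33914 kg per 100 m².
Product per 100 m² = 5.33914 / 15% = 35.5943 kg.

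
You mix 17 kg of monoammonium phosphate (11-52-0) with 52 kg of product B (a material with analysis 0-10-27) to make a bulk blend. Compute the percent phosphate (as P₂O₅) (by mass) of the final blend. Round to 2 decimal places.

Total mass = 17 + 52 = 69 kg.
P₂O₅ mass = 52%×17 + 10%×52 = 14.04 kg.
% P₂O₅ = 14.04 / 69 = 20.3478%.

20.35% P₂O₅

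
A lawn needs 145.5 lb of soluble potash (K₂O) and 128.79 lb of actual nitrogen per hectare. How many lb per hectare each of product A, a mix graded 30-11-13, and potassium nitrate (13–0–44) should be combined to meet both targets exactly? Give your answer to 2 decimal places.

Let a = lb of product A, b = lb of potassium nitrate (per hectare).
K₂O: 0.13·a + 0.44·b = 145.5
N: 0.3·a + 0.13·b = 128.79
Eliminate a: (row1) − 0.13/0.3·(row2) → 0.383667·b = 89.691, so b = 233.773.
Back-substitute: a = (145.5 − 0.44·233.773) / 0.13 = 327.998.

328.00 lb product A, 233.77 lb potassium nitrate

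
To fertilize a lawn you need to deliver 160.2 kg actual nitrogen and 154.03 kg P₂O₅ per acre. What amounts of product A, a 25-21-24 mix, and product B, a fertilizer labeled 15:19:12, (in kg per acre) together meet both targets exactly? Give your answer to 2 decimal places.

With a, b = kg per acre of product A and product B:
N: 0.25·a + 0.15·b = 160.2
P₂O₅: 0.21·a + 0.19·b = 154.03
From row1: a = (160.2 − 0.15·b) / 0.25.
Into row2: 0.21·(160.2 − 0.15·b)/0.25 + 0.19·b = 154.03 → b = 304.094, a = 458.344.

458.34 kg product A, 304.09 kg product B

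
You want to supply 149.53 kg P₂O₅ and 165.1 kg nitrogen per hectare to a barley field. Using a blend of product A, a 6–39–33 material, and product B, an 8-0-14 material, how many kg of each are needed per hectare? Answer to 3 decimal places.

383.410 kg product A, 1776.192 kg product B

With a, b = kg per hectare of product A and product B:
P₂O₅: 0.39·a + 0·b = 149.53
N: 0.06·a + 0.08·b = 165.1
Eliminate b: (row1) − 0/0.08·(row2) → 0.39·a = 149.53, so a = 383.4103.
Then b = (165.1 − 0.06·383.4103) / 0.08 = 1776.1923.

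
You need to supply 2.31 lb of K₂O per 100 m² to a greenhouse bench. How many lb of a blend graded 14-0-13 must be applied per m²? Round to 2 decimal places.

0.18 lb of product per sq m

Product per 100 m² = 2.31 / 13% = 17.7692 lb.
Convert to per m²: 17.7692 × 0.01 = 0.177692 lb.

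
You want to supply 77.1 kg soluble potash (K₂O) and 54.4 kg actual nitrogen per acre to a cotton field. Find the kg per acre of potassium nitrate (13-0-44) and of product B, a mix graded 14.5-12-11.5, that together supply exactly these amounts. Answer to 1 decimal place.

With a, b = kg per acre of potassium nitrate and product B:
K₂O: 0.44·a + 0.115·b = 77.1
N: 0.13·a + 0.145·b = 54.4
Solving simultaneously: a = 100.788, b = 284.811.

100.8 kg potassium nitrate, 284.8 kg product B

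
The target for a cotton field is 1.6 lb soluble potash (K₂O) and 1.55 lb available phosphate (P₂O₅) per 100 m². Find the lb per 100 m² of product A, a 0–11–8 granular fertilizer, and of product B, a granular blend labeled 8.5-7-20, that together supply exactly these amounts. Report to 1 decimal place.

12.1 lb product A, 3.2 lb product B

With a, b = lb per 100 m² of product A and product B:
K₂O: 0.08·a + 0.2·b = 1.6
P₂O₅: 0.11·a + 0.07·b = 1.55
From row1: a = (1.6 − 0.2·b) / 0.08.
Into row2: 0.11·(1.6 − 0.2·b)/0.08 + 0.07·b = 1.55 → b = 3.17073, a = 12.0732.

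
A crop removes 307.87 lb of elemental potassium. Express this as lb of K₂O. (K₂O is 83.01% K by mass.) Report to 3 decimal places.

370.883 lb K₂O

K₂O = 307.87 / 0.8301 = 370.88303 lb.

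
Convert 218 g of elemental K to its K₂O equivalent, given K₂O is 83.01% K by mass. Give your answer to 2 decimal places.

K₂O = 218 / 0.8301 = 262.619 g.

262.62 g K₂O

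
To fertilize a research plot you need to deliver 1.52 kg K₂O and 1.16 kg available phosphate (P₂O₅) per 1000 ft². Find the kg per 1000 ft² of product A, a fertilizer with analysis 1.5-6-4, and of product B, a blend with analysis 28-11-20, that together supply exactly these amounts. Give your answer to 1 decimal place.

8.5 kg product A, 5.9 kg product B

Let a = kg of product A, b = kg of product B (per 1000 ft²).
K₂O: 0.04·a + 0.2·b = 1.52
P₂O₅: 0.06·a + 0.11·b = 1.16
Solving simultaneously: a = 8.52632, b = 5.89474.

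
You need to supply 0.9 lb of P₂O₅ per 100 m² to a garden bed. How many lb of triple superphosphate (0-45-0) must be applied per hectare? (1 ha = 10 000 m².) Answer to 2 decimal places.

200.00 lb of product per hectare

Product per 100 m² = 0.9 / 45% = 2 lb.
Convert to per hectare: 2 × 100 = 200 lb.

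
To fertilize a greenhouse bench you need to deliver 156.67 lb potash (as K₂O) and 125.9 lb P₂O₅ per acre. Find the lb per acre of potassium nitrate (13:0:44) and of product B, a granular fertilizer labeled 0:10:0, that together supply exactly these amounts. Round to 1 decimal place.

Per-acre balance (a = potassium nitrate, b = product B):
K₂O: 0.44·a + 0·b = 156.67
P₂O₅: 0·a + 0.1·b = 125.9
Solving simultaneously: a = 356.068, b = 1259.

356.1 lb potassium nitrate, 1259.0 lb product B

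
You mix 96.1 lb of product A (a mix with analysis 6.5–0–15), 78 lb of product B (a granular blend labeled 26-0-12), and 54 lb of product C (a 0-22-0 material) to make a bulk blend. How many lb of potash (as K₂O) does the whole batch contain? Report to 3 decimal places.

23.775 lb K₂O

K₂O mass = 15%×96.1 + 12%×78 + 0%×54 = 23.775 lb.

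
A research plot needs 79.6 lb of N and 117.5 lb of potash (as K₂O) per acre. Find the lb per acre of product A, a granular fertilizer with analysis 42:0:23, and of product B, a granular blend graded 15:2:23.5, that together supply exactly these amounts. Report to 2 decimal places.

16.84 lb product A, 483.52 lb product B

With a, b = lb per acre of product A and product B:
N: 0.42·a + 0.15·b = 79.6
K₂O: 0.23·a + 0.235·b = 117.5
Eliminate a: (row1) − 0.42/0.23·(row2) → -0.27913·b = -134.965, so b = 483.5202.
Back-substitute: a = (79.6 − 0.15·483.5202) / 0.42 = 16.838.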